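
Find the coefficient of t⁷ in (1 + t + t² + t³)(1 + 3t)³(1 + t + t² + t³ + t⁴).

(1 + t + t² + t³) has coefficients 1,1,1,1 for degrees 0…3.
(1 + 3t)³ has coefficients 1,9,27,27,0,0,0,0 for degrees 0…7.
Finally multiplying by (1 + t + t² + t³ + t⁴), the product of all factors after the first has coefficients 1,10,37,64,64,63,54,27 for degrees 0…7.
[t⁷] = 1·27 + 1·54 + 1·63 + 1·64 = 208.

208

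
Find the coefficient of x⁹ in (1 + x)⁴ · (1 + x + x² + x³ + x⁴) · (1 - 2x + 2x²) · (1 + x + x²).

34

(1 + x)⁴ has coefficients 1,4,6,4,1 for degrees 0…4.
(1 + x + x² + x³ + x⁴) has coefficients 1,1,1,1,1,0,0,0,0,0 for degrees 0…9.
Multiplying by (1 - 2x + 2x²) gives running coefficients 1,-1,1,1,1,0,2,0,0,0 for degrees 0…9.
Finally multiplying by (1 + x + x²), the product of all factors after the first has coefficients 1,0,1,1,3,2,3,2,2,0 for degrees 0…9.
[x⁹] = 1·0 + 4·2 + 6·2 + 4·3 + 1·2 = 34.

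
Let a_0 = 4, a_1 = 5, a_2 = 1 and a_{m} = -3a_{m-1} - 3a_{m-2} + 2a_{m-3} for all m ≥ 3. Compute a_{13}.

-19711

The ordinary generating function has denominator 1 + 3y + 3y^2 - 2y^3.
Iterating the recurrence: a_0,…,a_{13} = 4, 5, 1, -10, 37, -79, 106, -7, -455, 1598, -3443, 4625, -350, -19711.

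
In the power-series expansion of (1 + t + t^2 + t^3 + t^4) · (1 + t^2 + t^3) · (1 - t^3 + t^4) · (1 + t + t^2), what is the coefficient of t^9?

(1 + t + t^2 + t^3 + t^4) has coefficients 1,1,1,1,1 for degrees 0…4.
(1 + t^2 + t^3) has coefficients 1,0,1,1,0,0,0,0,0,0 for degrees 0…9.
Multiplying by (1 - t^3 + t^4) gives running coefficients 1,0,1,0,1,-1,0,1,0,0 for degrees 0…9.
Finally multiplying by (1 + t + t^2), the product of all factors after the first has coefficients 1,1,2,1,2,0,0,0,1,1 for degrees 0…9.
[t^9] = 1·1 + 1·1 + 1·0 + 1·0 + 1·0 = 2.

2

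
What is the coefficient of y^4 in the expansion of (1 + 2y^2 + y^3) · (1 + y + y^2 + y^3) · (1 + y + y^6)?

(1 + 2y^2 + y^3) has coefficients 1,0,2,1 for degrees 0…3.
(1 + y + y^2 + y^3) has coefficients 1,1,1,1,0 for degrees 0…4.
Finally multiplying by (1 + y + y^6), the product of all factors after the first has coefficients 1,2,2,2,1 for degrees 0…4.
[y^4] = 1·1 + 2·2 + 1·2 = 7.

7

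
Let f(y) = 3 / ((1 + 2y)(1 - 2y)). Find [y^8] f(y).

768

Partial fractions give a closed form: a_n = (3/2)·(-2)^n + (3/2)·2^n.
At n = 8: a_8 = 768.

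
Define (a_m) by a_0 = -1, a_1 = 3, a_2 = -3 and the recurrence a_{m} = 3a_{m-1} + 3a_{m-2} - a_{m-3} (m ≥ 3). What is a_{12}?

The ordinary generating function has denominator 1 - 3z - 3z^2 + z^3.
Iterating the recurrence: a_0,…,a_{12} = -1, 3, -3, 1, -9, -21, -91, -327, -1233, -4589, -17139, -63951, -238681.

-238681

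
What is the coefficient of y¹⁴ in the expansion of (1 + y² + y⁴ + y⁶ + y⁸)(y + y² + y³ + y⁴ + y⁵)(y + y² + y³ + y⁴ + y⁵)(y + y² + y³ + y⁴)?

47

(1 + y² + y⁴ + y⁶ + y⁸) has coefficients 1,0,1,0,1,0,1,0,1 for degrees 0…8.
(y + y² + y³ + y⁴ + y⁵) has coefficients 0,1,1,1,1,1,0,0,0,0,0,0,0,0,0 for degrees 0…14.
Multiplying by (y + y² + y³ + y⁴ + y⁵) gives running coefficients 0,0,1,2,3,4,5,4,3,2,1,0,0,0,0 for degrees 0…14.
Finally multiplying by (y + y² + y³ + y⁴), the product of all factors after the first has coefficients 0,0,0,1,3,6,10,14,16,16,14,10,6,3,1 for degrees 0…14.
[y¹⁴] = 1·1 + 1·6 + 1·14 + 1·16 + 1·10 = 47.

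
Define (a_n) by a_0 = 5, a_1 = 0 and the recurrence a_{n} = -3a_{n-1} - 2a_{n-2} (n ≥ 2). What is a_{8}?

The ordinary generating function has denominator 1 + 3y + 2y^2.
Iterating the recurrence: a_0,…,a_{8} = 5, 0, -10, 30, -70, 150, -310, 630, -1270.

-1270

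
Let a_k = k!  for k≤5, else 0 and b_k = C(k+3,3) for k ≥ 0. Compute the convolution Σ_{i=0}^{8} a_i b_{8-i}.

4029

The convolution is the x^8 coefficient of A(x)B(x).
Σ = 1·165 + 1·120 + 2·84 + 6·56 + 24·35 + 120·20 + 0·10 + 0·4 + 0·1 = 4029.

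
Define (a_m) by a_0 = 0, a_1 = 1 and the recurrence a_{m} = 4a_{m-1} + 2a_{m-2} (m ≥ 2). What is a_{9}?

The ordinary generating function has denominator 1 - 4q - 2q^2.
Iterating the recurrence: a_0,…,a_{9} = 0, 1, 4, 18, 80, 356, 1584, 7048, 31360, 139536.

139536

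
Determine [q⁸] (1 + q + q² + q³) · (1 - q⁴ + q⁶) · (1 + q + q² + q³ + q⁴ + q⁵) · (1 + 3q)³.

(1 + q + q² + q³) has coefficients 1,1,1,1 for degrees 0…3.
(1 - q⁴ + q⁶) has coefficients 1,0,0,0,-1,0,1,0,0 for degrees 0…8.
Multiplying by (1 + q + q² + q³ + q⁴ + q⁵) gives running coefficients 1,1,1,1,0,0,0,0,0 for degrees 0…8.
Finally multiplying by (1 + 3q)³, the product of all factors after the first has coefficients 1,10,37,64,63,54,27,0,0 for degrees 0…8.
[q⁸] = 1·0 + 1·0 + 1·27 + 1·54 = 81.

81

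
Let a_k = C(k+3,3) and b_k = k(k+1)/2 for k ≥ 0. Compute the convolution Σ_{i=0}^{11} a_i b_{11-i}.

The convolution is the x^11 coefficient of A(x)B(x).
Σ = 1·66 + 4·55 + 10·45 + 20·36 + 35·28 + 56·21 + 84·15 + 120·10 + 165·6 + 220·3 + 286·1 + 364·0 = 8008.

8008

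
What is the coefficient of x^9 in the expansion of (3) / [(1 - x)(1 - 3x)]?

88572

The denominator gives the recurrence a_n = 4a_(n−1) − 3a_(n−2) for n ≥ 2; the numerator fixes a_0 = 3, a_1 = 12.
Iterating: 3, 12, 39, 120, 363, 1092, 3279, 9840, 29523, 88572, so a_9 = 88572.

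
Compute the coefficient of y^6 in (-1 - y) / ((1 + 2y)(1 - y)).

-22

Partial fractions give a closed form: a_n = (-1/3)·(-2)^n + (-2/3)·1^n.
At n = 6: a_6 = -22.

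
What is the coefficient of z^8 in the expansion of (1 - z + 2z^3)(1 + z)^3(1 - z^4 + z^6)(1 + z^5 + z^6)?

-5

(1 - z + 2z^3) has coefficients 1,-1,0,2 for degrees 0…3.
(1 + z)^3 has coefficients 1,3,3,1,0,0,0,0,0 for degrees 0…8.
Multiplying by (1 - z^4 + z^6) gives running coefficients 1,3,3,1,-1,-3,-2,2,3 for degrees 0…8.
Finally multiplying by (1 + z^5 + z^6), the product of all factors after the first has coefficients 1,3,3,1,-1,-2,2,8,7 for degrees 0…8.
[z^8] = 1·7 − 1·8 + 2·(-2) = -5.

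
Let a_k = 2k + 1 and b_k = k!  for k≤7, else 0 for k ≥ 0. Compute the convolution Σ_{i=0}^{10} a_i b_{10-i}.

43556

The convolution is the t^10 coefficient of A(t)B(t).
Σ = 1·0 + 3·0 + 5·0 + 7·5040 + 9·720 + 11·120 + 13·24 + 15·6 + 17·2 + 19·1 + 21·1 = 43556.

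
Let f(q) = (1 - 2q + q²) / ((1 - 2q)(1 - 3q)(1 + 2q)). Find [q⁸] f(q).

The denominator gives the recurrence a_n = 3a_(n−1) + 4a_(n−2) − 12a_(n−3) for n ≥ 3; the numerator fixes a_0 = 1, a_1 = 1, a_2 = 8.
Iterating: 1, 1, 8, 16, 68, 172, 596, 1660, 5300, so a_8 = 5300.

5300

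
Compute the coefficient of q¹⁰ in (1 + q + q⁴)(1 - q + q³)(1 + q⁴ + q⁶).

2

(1 + q + q⁴) has coefficients 1,1,0,0,1 for degrees 0…4.
(1 - q + q³) has coefficients 1,-1,0,1,0,0,0,0,0,0,0 for degrees 0…10.
Finally multiplying by (1 + q⁴ + q⁶), the product of all factors after the first has coefficients 1,-1,0,1,1,-1,1,0,0,1,0 for degrees 0…10.
[q¹⁰] = 1·0 + 1·1 + 1·1 = 2.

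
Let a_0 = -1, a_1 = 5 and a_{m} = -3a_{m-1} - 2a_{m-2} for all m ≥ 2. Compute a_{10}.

-4093

The ordinary generating function has denominator 1 + 3t + 2t^2.
Iterating the recurrence: a_0,…,a_{10} = -1, 5, -13, 29, -61, 125, -253, 509, -1021, 2045, -4093.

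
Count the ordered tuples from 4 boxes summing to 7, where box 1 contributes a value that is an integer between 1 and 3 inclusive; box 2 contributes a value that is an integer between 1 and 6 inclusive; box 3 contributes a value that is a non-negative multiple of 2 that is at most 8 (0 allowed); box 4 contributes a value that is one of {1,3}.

The generating function for the choices is (z + z^2 + z^3)·(z + z^2 + z^3 + z^4 + z^5 + z^6)·(1 + z^2 + z^4 + z^6 + z^8)·(z + z^3); the count is [z^7].
(z + z^2 + z^3) has coefficients 0,1,1,1 for degrees 0…3.
(z + z^2 + z^3 + z^4 + z^5 + z^6) has coefficients 0,1,1,1,1,1,1,0 for degrees 0…7.
Multiplying by (1 + z^2 + z^4 + z^6 + z^8) gives running coefficients 0,1,1,2,2,3,3,3 for degrees 0…7.
Finally multiplying by (z + z^3), the product of all factors after the first has coefficients 0,0,1,1,3,3,5,5 for degrees 0…7.
[z^7] = 1·5 + 1·3 + 1·3 = 11.

11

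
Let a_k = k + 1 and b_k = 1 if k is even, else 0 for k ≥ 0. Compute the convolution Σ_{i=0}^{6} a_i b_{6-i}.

The convolution is the x^6 coefficient of A(x)B(x).
Σ = 1·1 + 2·0 + 3·1 + 4·0 + 5·1 + 6·0 + 7·1 = 16.

16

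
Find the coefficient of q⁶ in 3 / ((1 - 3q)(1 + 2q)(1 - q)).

Partial fractions give a closed form: a_n = (27/10)·3^n + (4/5)·(-2)^n + (-1/2)·1^n.
At n = 6: a_6 = 2019.

2019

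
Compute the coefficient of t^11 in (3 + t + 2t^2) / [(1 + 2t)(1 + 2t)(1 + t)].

-133124

The denominator gives the recurrence a_n = −5a_(n−1) − 8a_(n−2) − 4a_(n−3) for n ≥ 3; the numerator fixes a_0 = 3, a_1 = -14, a_2 = 48.
Iterating: 3, -14, 48, -140, 372, -932, 2244, -5252, 12036, -27140, 60420, -133124, so a_11 = -133124.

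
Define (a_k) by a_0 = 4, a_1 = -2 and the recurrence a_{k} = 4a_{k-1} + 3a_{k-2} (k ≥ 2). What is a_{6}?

1108

The ordinary generating function has denominator 1 - 4x - 3x^2.
Iterating the recurrence: a_0,…,a_{6} = 4, -2, 4, 10, 52, 238, 1108.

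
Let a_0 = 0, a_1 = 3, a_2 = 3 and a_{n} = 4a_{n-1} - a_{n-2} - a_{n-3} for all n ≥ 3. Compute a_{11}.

254784

The ordinary generating function has denominator 1 - 4t + t^2 + t^3.
Iterating the recurrence: a_0,…,a_{11} = 0, 3, 3, 9, 30, 108, 393, 1434, 5235, 19113, 69783, 254784.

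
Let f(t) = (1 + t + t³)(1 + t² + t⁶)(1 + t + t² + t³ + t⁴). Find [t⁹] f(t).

4

(1 + t + t³) has coefficients 1,1,0,1 for degrees 0…3.
(1 + t² + t⁶) has coefficients 1,0,1,0,0,0,1,0,0,0 for degrees 0…9.
Finally multiplying by (1 + t + t² + t³ + t⁴), the product of all factors after the first has coefficients 1,1,2,2,2,1,2,1,1,1 for degrees 0…9.
[t⁹] = 1·1 + 1·1 + 1·2 = 4.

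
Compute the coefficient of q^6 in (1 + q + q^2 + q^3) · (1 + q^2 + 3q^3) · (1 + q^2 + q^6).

(1 + q + q^2 + q^3) has coefficients 1,1,1,1 for degrees 0…3.
(1 + q^2 + 3q^3) has coefficients 1,0,1,3,0,0,0 for degrees 0…6.
Finally multiplying by (1 + q^2 + q^6), the product of all factors after the first has coefficients 1,0,2,3,1,3,1 for degrees 0…6.
[q^6] = 1·1 + 1·3 + 1·1 + 1·3 = 8.

8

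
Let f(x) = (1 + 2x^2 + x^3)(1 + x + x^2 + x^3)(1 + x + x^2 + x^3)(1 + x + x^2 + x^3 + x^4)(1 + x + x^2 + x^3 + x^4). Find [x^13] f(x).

77

(1 + 2x^2 + x^3) has coefficients 1,0,2,1 for degrees 0…3.
(1 + x + x^2 + x^3) has coefficients 1,1,1,1,0,0,0,0,0,0,0,0,0,0 for degrees 0…13.
Multiplying by (1 + x + x^2 + x^3) gives running coefficients 1,2,3,4,3,2,1,0,0,0,0,0,0,0 for degrees 0…13.
Multiplying by (1 + x + x^2 + x^3 + x^4) gives running coefficients 1,3,6,10,13,14,13,10,6,3,1,0,0,0 for degrees 0…13.
Finally multiplying by (1 + x + x^2 + x^3 + x^4), the product of all factors after the first has coefficients 1,4,10,20,33,46,56,60,56,46,33,20,10,4 for degrees 0…13.
[x^13] = 1·4 + 2·20 + 1·33 = 77.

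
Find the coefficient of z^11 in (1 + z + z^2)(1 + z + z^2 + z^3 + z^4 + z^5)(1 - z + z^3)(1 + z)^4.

26

(1 + z + z^2) has coefficients 1,1,1 for degrees 0…2.
(1 + z + z^2 + z^3 + z^4 + z^5) has coefficients 1,1,1,1,1,1,0,0,0,0,0,0 for degrees 0…11.
Multiplying by (1 - z + z^3) gives running coefficients 1,0,0,1,1,1,0,1,1,0,0,0 for degrees 0…11.
Finally multiplying by (1 + z)^4, the product of all factors after the first has coefficients 1,4,6,5,6,11,14,12,10,11,10,5 for degrees 0…11.
[z^11] = 1·5 + 1·10 + 1·11 = 26.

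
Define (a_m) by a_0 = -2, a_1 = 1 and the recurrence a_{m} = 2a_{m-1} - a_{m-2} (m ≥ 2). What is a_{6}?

16

The ordinary generating function has denominator 1 - 2y + y^2.
Iterating the recurrence: a_0,…,a_{6} = -2, 1, 4, 7, 10, 13, 16.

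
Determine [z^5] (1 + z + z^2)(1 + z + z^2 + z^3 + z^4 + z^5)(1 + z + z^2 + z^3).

12

(1 + z + z^2) has coefficients 1,1,1 for degrees 0…2.
(1 + z + z^2 + z^3 + z^4 + z^5) has coefficients 1,1,1,1,1,1 for degrees 0…5.
Finally multiplying by (1 + z + z^2 + z^3), the product of all factors after the first has coefficients 1,2,3,4,4,4 for degrees 0…5.
[z^5] = 1·4 + 1·4 + 1·4 = 12.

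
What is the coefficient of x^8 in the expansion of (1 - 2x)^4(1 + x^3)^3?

72

(1 - 2x)^4 has coefficients 1,-8,24,-32,16 for degrees 0…4.
(1 + x^3)^3 has coefficients 1,0,0,3,0,0,3,0,0 for degrees 0…8.
[x^8] = 1·0 − 8·0 + 24·3 − 32·0 + 16·0 = 72.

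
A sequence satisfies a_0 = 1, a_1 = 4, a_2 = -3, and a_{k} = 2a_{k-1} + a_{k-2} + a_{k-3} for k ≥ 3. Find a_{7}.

The ordinary generating function has denominator 1 - 2q - q^2 - q^3.
Iterating the recurrence: a_0,…,a_{7} = 1, 4, -3, -1, -1, -6, -14, -35.

-35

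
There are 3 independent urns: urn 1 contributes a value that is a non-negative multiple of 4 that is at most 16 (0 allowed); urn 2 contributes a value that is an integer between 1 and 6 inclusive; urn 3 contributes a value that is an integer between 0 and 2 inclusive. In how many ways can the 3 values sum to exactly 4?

The generating function for the choices is (1 + t^4 + t^8 + t^12 + t^16)·(t + t^2 + t^3 + t^4 + t^5 + t^6)·(1 + t + t^2); the count is [t^4].
(1 + t^4 + t^8 + t^12 + t^16) has coefficients 1,0,0,0,1 for degrees 0…4.
(t + t^2 + t^3 + t^4 + t^5 + t^6) has coefficients 0,1,1,1,1 for degrees 0…4.
Finally multiplying by (1 + t + t^2), the product of all factors after the first has coefficients 0,1,2,3,3 for degrees 0…4.
[t^4] = 1·3 + 1·0 = 3.

3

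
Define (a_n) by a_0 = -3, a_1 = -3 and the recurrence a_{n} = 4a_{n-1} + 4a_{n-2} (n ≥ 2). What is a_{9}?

The ordinary generating function has denominator 1 - 4z - 4z^2.
Iterating the recurrence: a_0,…,a_{9} = -3, -3, -24, -108, -528, -2544, -12288, -59328, -286464, -1383168.

-1383168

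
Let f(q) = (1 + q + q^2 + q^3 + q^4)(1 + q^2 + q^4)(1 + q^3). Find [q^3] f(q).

3

(1 + q + q^2 + q^3 + q^4) has coefficients 1,1,1,1 for degrees 0…3.
(1 + q^2 + q^4) has coefficients 1,0,1,0 for degrees 0…3.
Finally multiplying by (1 + q^3), the product of all factors after the first has coefficients 1,0,1,1 for degrees 0…3.
[q^3] = 1·1 + 1·1 + 1·0 + 1·1 = 3.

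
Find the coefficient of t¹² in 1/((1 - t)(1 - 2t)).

8191

Partial fractions give a closed form: a_n = (-1)·1^n + (2)·2^n.
At n = 12: a_12 = 8191.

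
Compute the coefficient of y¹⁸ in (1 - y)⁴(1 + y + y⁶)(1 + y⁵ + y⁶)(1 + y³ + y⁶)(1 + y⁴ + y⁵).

4

(1 - y)⁴ has coefficients 1,-4,6,-4,1 for degrees 0…4.
(1 + y + y⁶) has coefficients 1,1,0,0,0,0,1,0,0,0,0,0,0,0,0,0,0,0,0 for degrees 0…18.
Multiplying by (1 + y⁵ + y⁶) gives running coefficients 1,1,0,0,0,1,3,1,0,0,0,1,1,0,0,0,0,0,0 for degrees 0…18.
Multiplying by (1 + y³ + y⁶) gives running coefficients 1,1,0,1,1,1,4,2,1,3,1,2,4,1,1,1,0,1,1 for degrees 0…18.
Finally multiplying by (1 + y⁴ + y⁵), the product of all factors after the first has coefficients 1,1,0,1,2,3,5,3,3,5,6,8,7,5,5,4,6,6,3 for degrees 0…18.
[y¹⁸] = 1·3 − 4·6 + 6·6 − 4·4 + 1·5 = 4.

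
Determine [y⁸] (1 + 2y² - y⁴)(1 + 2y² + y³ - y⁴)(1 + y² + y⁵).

(1 + 2y² - y⁴) has coefficients 1,0,2,0,-1 for degrees 0…4.
(1 + 2y² + y³ - y⁴) has coefficients 1,0,2,1,-1,0,0,0,0 for degrees 0…8.
Finally multiplying by (1 + y² + y⁵), the product of all factors after the first has coefficients 1,0,3,1,1,2,-1,2,1 for degrees 0…8.
[y⁸] = 1·1 + 2·(-1) − 1·1 = -2.

-2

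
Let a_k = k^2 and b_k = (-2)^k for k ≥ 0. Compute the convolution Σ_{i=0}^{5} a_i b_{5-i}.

This is [x^5] in the product of the two ordinary generating functions.
Σ = 0·(-32) + 1·16 + 4·(-8) + 9·4 + 16·(-2) + 25·1 = 13.

13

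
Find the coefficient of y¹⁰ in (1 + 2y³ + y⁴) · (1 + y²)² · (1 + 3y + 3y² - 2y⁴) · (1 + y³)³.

(1 + 2y³ + y⁴) has coefficients 1,0,0,2,1 for degrees 0…4.
(1 + y²)² has coefficients 1,0,2,0,1,0,0,0,0,0,0 for degrees 0…10.
Multiplying by (1 + 3y + 3y² - 2y⁴) gives running coefficients 1,3,5,6,5,3,-1,0,-2,0,0 for degrees 0…10.
Finally multiplying by (1 + y³)³, the product of all factors after the first has coefficients 1,3,5,9,14,18,20,24,22,16,18 for degrees 0…10.
[y¹⁰] = 1·18 + 2·24 + 1·20 = 86.

86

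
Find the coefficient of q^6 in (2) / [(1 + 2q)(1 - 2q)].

128

The denominator gives the recurrence a_n = 4a_(n−2) for n ≥ 2; the numerator fixes a_0 = 2, a_1 = 0.
Iterating: 2, 0, 8, 0, 32, 0, 128, so a_6 = 128.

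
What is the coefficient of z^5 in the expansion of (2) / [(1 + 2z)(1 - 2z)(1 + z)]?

Partial fractions give a closed form: a_n = (2)·(-2)^n + (2/3)·2^n + (-2/3)·(-1)^n.
At n = 5: a_5 = -42.

-42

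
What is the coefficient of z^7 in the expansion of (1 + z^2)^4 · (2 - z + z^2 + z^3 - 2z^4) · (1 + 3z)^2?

20

(1 + z^2)^4 has coefficients 1,0,4,0,6,0,4,0 for degrees 0…7.
(2 - z + z^2 + z^3 - 2z^4) has coefficients 2,-1,1,1,-2,0,0,0 for degrees 0…7.
Finally multiplying by (1 + 3z)^2, the product of all factors after the first has coefficients 2,11,13,-2,13,-3,-18,0 for degrees 0…7.
[z^7] = 1·0 + 4·(-3) + 6·(-2) + 4·11 = 20.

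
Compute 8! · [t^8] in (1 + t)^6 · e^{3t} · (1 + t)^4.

140548041

The EGF product rule gives c_8 = Σ_{k_1+k_2+k_3=8} C(8; k_1,k_2,k_3) · ∏ g_i(k_i), where (1+t)^6 gives the falling factorial (6)_k; e^{3t} gives (3)^k; (1+t)^4 gives the falling factorial (4)_k.
g_1(k) for k = 0…8: 1, 6, 30, 120, 360, 720, 720, 0, 0.
g_2(k) for k = 0…8: 1, 3, 9, 27, 81, 243, 729, 2187, 6561.
g_3(k) for k = 0…8: 1, 4, 12, 24, 24, 0, 0, 0, 0.
First combine the last two factors: h(k) = Σ_j C(k,j)·g_2(j)·g_3(k−j) for k = 0…8: 1, 7, 45, 267, 1473, 7623, 37341, 174555, 784161.
c_8 = Σ_k C(8,k)·g_1(k)·h(8−k) = 1·1·784161 + 8·6·174555 + 28·30·37341 + 56·120·7623 + 70·360·1473 + 56·720·267 + 28·720·45 = 784161 + 8378640 + 31366440 + 51226560 + 37119600 + 10765440 + 907200 = 140548041.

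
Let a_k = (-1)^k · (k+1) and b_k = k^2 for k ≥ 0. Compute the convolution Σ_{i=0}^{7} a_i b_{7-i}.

16

This is [x^7] in the product of the two ordinary generating functions.
Σ = 1·49 − 2·36 + 3·25 − 4·16 + 5·9 − 6·4 + 7·1 − 8·0 = 16.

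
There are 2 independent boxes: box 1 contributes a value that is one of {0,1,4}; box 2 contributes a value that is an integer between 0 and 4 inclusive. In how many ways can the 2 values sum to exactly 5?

The generating function for the choices is (1 + q + q⁴)·(1 + q + q² + q³ + q⁴); the count is [q⁵].
(1 + q + q⁴) has coefficients 1,1,0,0,1 for degrees 0…4.
(1 + q + q² + q³ + q⁴) has coefficients 1,1,1,1,1,0 for degrees 0…5.
[q⁵] = 1·0 + 1·1 + 1·1 = 2.

2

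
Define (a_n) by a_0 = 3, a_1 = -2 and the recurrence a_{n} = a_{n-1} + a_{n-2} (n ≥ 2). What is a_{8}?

-3

The ordinary generating function has denominator 1 - y - y^2.
Iterating the recurrence: a_0,…,a_{8} = 3, -2, 1, -1, 0, -1, -1, -2, -3.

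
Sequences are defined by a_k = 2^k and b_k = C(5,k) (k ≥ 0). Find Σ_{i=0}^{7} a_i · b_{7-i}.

972

This is [x^7] in the product of the two ordinary generating functions.
Σ = 1·0 + 2·0 + 4·1 + 8·5 + 16·10 + 32·10 + 64·5 + 128·1 = 972.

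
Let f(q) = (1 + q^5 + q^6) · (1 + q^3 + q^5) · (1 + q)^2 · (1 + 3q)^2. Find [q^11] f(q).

(1 + q^5 + q^6) has coefficients 1,0,0,0,0,1,1 for degrees 0…6.
(1 + q^3 + q^5) has coefficients 1,0,0,1,0,1,0,0,0,0,0,0 for degrees 0…11.
Multiplying by (1 + q)^2 gives running coefficients 1,2,1,1,2,2,2,1,0,0,0,0 for degrees 0…11.
Finally multiplying by (1 + 3q)^2, the product of all factors after the first has coefficients 1,8,22,25,17,23,32,31,24,9,0,0 for degrees 0…11.
[q^11] = 1·0 + 1·32 + 1·23 = 55.

55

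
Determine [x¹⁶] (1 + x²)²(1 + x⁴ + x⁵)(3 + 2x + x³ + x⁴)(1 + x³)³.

(1 + x²)² has coefficients 1,0,2,0,1 for degrees 0…4.
(1 + x⁴ + x⁵) has coefficients 1,0,0,0,1,1,0,0,0,0,0,0,0,0,0,0,0 for degrees 0…16.
Multiplying by (3 + 2x + x³ + x⁴) gives running coefficients 3,2,0,1,4,5,2,1,2,1,0,0,0,0,0,0,0 for degrees 0…16.
Finally multiplying by (1 + x³)³, the product of all factors after the first has coefficients 3,2,0,10,10,5,14,19,17,13,17,21,10,7,11,5,1 for degrees 0…16.
[x¹⁶] = 1·1 + 2·11 + 1·10 = 33.

33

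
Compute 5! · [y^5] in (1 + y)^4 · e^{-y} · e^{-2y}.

The EGF product rule gives c_5 = Σ_{k_1+k_2+k_3=5} C(5; k_1,k_2,k_3) · ∏ g_i(k_i), where (1+y)^4 gives the falling factorial (4)_k; e^{-y} gives (-1)^k; e^{-2y} gives (-2)^k.
g_1(k) for k = 0…5: 1, 4, 12, 24, 24, 0.
g_2(k) for k = 0…5: 1, -1, 1, -1, 1, -1.
g_3(k) for k = 0…5: 1, -2, 4, -8, 16, -32.
First combine the last two factors: h(k) = Σ_j C(k,j)·g_2(j)·g_3(k−j) for k = 0…5: 1, -3, 9, -27, 81, -243.
c_5 = Σ_k C(5,k)·g_1(k)·h(5−k) = 1·1·(-243) + 5·4·81 + 10·12·(-27) + 10·24·9 + 5·24·(-3) = −243 + 1620 − 3240 + 2160 − 360 = -63.

-63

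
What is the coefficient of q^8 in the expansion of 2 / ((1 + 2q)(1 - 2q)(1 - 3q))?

23210

Partial fractions give a closed form: a_n = (2/5)·(-2)^n + (-2)·2^n + (18/5)·3^n.
At n = 8: a_8 = 23210.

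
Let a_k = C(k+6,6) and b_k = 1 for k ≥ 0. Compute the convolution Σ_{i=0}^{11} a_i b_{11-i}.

31824

This is [x^11] in the product of the two ordinary generating functions.
Σ = 1·1 + 7·1 + 28·1 + 84·1 + 210·1 + 462·1 + 924·1 + 1716·1 + 3003·1 + 5005·1 + 8008·1 + 12376·1 = 31824.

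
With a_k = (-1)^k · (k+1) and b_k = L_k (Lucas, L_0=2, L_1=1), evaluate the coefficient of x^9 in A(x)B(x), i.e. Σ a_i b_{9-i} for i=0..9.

This is [x^9] in the product of the two ordinary generating functions.
Σ = 1·76 − 2·47 + 3·29 − 4·18 + 5·11 − 6·7 + 7·4 − 8·3 + 9·1 − 10·2 = 3.

3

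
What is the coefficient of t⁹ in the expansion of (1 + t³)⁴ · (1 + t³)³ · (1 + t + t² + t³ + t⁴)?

(1 + t³)⁴ has coefficients 1,0,0,4,0,0,6,0,0,4 for degrees 0…9.
(1 + t³)³ has coefficients 1,0,0,3,0,0,3,0,0,1 for degrees 0…9.
Finally multiplying by (1 + t + t² + t³ + t⁴), the product of all factors after the first has coefficients 1,1,1,4,4,3,6,6,3,4 for degrees 0…9.
[t⁹] = 1·4 + 4·6 + 6·4 + 4·1 = 56.

56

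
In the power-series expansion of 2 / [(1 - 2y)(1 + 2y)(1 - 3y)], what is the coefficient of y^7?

Partial fractions give a closed form: a_n = (-2)·2^n + (2/5)·(-2)^n + (18/5)·3^n.
At n = 7: a_7 = 7566.

7566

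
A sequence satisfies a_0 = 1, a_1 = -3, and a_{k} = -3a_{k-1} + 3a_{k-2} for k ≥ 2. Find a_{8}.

35316

The ordinary generating function has denominator 1 + 3x - 3x^2.
Iterating the recurrence: a_0,…,a_{8} = 1, -3, 12, -45, 171, -648, 2457, -9315, 35316.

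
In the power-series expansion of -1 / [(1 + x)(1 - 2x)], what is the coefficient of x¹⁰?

The denominator gives the recurrence a_n = a_(n−1) + 2a_(n−2) for n ≥ 2; the numerator fixes a_0 = -1, a_1 = -1.
Iterating: -1, -1, -3, -5, -11, -21, -43, -85, -171, -341, -683, so a_10 = -683.

-683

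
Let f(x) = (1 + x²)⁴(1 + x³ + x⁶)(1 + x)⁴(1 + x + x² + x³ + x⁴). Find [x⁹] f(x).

355

(1 + x²)⁴ has coefficients 1,0,4,0,6,0,4,0,1 for degrees 0…8.
(1 + x³ + x⁶) has coefficients 1,0,0,1,0,0,1,0,0,0 for degrees 0…9.
Multiplying by (1 + x)⁴ gives running coefficients 1,4,6,5,5,6,5,5,6,4 for degrees 0…9.
Finally multiplying by (1 + x + x² + x³ + x⁴), the product of all factors after the first has coefficients 1,5,11,16,21,26,27,26,27,26 for degrees 0…9.
[x⁹] = 1·26 + 4·26 + 6·26 + 4·16 + 1·5 = 355.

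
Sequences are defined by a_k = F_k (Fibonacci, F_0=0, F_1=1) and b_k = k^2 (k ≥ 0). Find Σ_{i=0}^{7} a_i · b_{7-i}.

Write out a_i and b_{7-i} for i = 0,…,7 and sum the products.
Σ = 0·49 + 1·36 + 1·25 + 2·16 + 3·9 + 5·4 + 8·1 + 13·0 = 148.

148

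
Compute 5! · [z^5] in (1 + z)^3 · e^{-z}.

14

The EGF product rule gives c_5 = Σ_{k_1+k_2=5} C(5; k_1,k_2) · ∏ g_i(k_i), where (1+z)^3 gives the falling factorial (3)_k; e^{-z} gives (-1)^k.
g_1(k) for k = 0…5: 1, 3, 6, 6, 0, 0.
g_2(k) for k = 0…5: 1, -1, 1, -1, 1, -1.
c_5 = Σ_k C(5,k)·g_1(k)·g_2(5−k) = 1·1·(-1) + 5·3·1 + 10·6·(-1) + 10·6·1 = −1 + 15 − 60 + 60 = 14.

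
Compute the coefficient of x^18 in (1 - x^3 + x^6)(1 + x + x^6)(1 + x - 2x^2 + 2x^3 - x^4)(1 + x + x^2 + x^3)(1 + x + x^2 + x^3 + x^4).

(1 - x^3 + x^6) has coefficients 1,0,0,-1,0,0,1 for degrees 0…6.
(1 + x + x^6) has coefficients 1,1,0,0,0,0,1,0,0,0,0,0,0,0,0,0,0,0,0 for degrees 0…18.
Multiplying by (1 + x - 2x^2 + 2x^3 - x^4) gives running coefficients 1,2,-1,0,1,-1,1,1,-2,2,-1,0,0,0,0,0,0,0,0 for degrees 0…18.
Multiplying by (1 + x + x^2 + x^3) gives running coefficients 1,3,2,2,2,-1,1,2,-1,2,0,-1,1,-1,0,0,0,0,0 for degrees 0…18.
Finally multiplying by (1 + x + x^2 + x^3 + x^4), the product of all factors after the first has coefficients 1,4,6,8,10,8,6,6,3,3,4,2,1,1,-1,-1,0,-1,0 for degrees 0…18.
[x^18] = 1·0 − 1·(-1) + 1·1 = 2.

2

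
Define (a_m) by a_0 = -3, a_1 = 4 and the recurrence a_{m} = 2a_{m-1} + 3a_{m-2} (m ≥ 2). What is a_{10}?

The ordinary generating function has denominator 1 - 2t - 3t^2.
Iterating the recurrence: a_0,…,a_{10} = -3, 4, -1, 10, 17, 64, 179, 550, 1637, 4924, 14759.

14759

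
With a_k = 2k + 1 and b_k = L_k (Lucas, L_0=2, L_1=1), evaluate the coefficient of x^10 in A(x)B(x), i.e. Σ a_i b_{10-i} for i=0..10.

The convolution is the t^10 coefficient of A(t)B(t).
Σ = 1·123 + 3·76 + 5·47 + 7·29 + 9·18 + 11·11 + 13·7 + 15·4 + 17·3 + 19·1 + 21·2 = 1335.

1335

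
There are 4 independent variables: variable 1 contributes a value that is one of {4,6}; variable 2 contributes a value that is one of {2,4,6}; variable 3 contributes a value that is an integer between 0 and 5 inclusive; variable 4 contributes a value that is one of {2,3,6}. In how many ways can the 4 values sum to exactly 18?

9

The generating function for the choices is (z^4 + z^6)·(z^2 + z^4 + z^6)·(1 + z + z^2 + z^3 + z^4 + z^5)·(z^2 + z^3 + z^6); the count is [z^18].
(z^4 + z^6) has coefficients 0,0,0,0,1,0,1 for degrees 0…6.
(z^2 + z^4 + z^6) has coefficients 0,0,1,0,1,0,1,0,0,0,0,0,0,0,0,0,0,0,0 for degrees 0…18.
Multiplying by (1 + z + z^2 + z^3 + z^4 + z^5) gives running coefficients 0,0,1,1,2,2,3,3,2,2,1,1,0,0,0,0,0,0,0 for degrees 0…18.
Finally multiplying by (z^2 + z^3 + z^6), the product of all factors after the first has coefficients 0,0,0,0,1,2,3,4,6,7,7,6,6,5,3,2,1,1,0 for degrees 0…18.
[z^18] = 1·3 + 1·6 = 9.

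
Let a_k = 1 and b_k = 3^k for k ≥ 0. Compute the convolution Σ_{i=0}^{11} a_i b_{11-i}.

265720

Write out a_i and b_{11-i} for i = 0,…,11 and sum the products.
Σ = 1·177147 + 1·59049 + 1·19683 + 1·6561 + 1·2187 + 1·729 + 1·243 + 1·81 + 1·27 + 1·9 + 1·3 + 1·1 = 265720.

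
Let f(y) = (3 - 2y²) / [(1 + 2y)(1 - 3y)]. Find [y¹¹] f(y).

293197

The denominator gives the recurrence a_n = a_(n−1) + 6a_(n−2) for n ≥ 3; the numerator fixes a_0 = 3, a_1 = 3, a_2 = 19.
Iterating: 3, 3, 19, 37, 151, 373, 1279, 3517, 11191, 32293, 99439, 293197, so a_11 = 293197.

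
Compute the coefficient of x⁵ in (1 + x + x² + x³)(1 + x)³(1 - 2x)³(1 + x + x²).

19

(1 + x + x² + x³) has coefficients 1,1,1,1 for degrees 0…3.
(1 + x)³ has coefficients 1,3,3,1,0,0 for degrees 0…5.
Multiplying by (1 - 2x)³ gives running coefficients 1,-3,-3,11,6,-12 for degrees 0…5.
Finally multiplying by (1 + x + x²), the product of all factors after the first has coefficients 1,-2,-5,5,14,5 for degrees 0…5.
[x⁵] = 1·5 + 1·14 + 1·5 + 1·(-5) = 19.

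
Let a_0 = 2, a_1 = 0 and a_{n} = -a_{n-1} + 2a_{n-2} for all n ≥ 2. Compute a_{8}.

172

The ordinary generating function has denominator 1 + q - 2q^2.
Iterating the recurrence: a_0,…,a_{8} = 2, 0, 4, -4, 12, -20, 44, -84, 172.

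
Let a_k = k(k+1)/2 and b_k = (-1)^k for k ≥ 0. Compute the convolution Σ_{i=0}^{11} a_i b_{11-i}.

36

This is [x^11] in the product of the two ordinary generating functions.
Σ = 0·(-1) + 1·1 + 3·(-1) + 6·1 + 10·(-1) + 15·1 + 21·(-1) + 28·1 + 36·(-1) + 45·1 + 55·(-1) + 66·1 = 36.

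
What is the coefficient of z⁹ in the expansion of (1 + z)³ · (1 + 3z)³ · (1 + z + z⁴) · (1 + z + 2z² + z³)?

(1 + z)³ has coefficients 1,3,3,1 for degrees 0…3.
(1 + 3z)³ has coefficients 1,9,27,27,0,0,0,0,0,0 for degrees 0…9.
Multiplying by (1 + z + z⁴) gives running coefficients 1,10,36,54,28,9,27,27,0,0 for degrees 0…9.
Finally multiplying by (1 + z + 2z² + z³), the product of all factors after the first has coefficients 1,11,48,111,164,181,146,100,90,81 for degrees 0…9.
[z⁹] = 1·81 + 3·90 + 3·100 + 1·146 = 797.

797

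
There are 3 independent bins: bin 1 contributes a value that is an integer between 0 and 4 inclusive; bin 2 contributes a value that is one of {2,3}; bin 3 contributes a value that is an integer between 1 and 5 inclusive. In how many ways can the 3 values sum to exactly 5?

The generating function for the choices is (1 + q + q^2 + q^3 + q^4)·(q^2 + q^3)·(q + q^2 + q^3 + q^4 + q^5); the count is [q^5].
(1 + q + q^2 + q^3 + q^4) has coefficients 1,1,1,1,1 for degrees 0…4.
(q^2 + q^3) has coefficients 0,0,1,1,0,0 for degrees 0…5.
Finally multiplying by (q + q^2 + q^3 + q^4 + q^5), the product of all factors after the first has coefficients 0,0,0,1,2,2 for degrees 0…5.
[q^5] = 1·2 + 1·2 + 1·1 + 1·0 + 1·0 = 5.

5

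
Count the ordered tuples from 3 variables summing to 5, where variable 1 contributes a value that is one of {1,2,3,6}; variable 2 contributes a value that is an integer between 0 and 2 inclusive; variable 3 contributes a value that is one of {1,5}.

The generating function for the choices is (q + q^2 + q^3 + q^6)·(1 + q + q^2)·(q + q^5); the count is [q^5].
(q + q^2 + q^3 + q^6) has coefficients 0,1,1,1,0,0 for degrees 0…5.
(1 + q + q^2) has coefficients 1,1,1,0,0,0 for degrees 0…5.
Finally multiplying by (q + q^5), the product of all factors after the first has coefficients 0,1,1,1,0,1 for degrees 0…5.
[q^5] = 1·0 + 1·1 + 1·1 = 2.

2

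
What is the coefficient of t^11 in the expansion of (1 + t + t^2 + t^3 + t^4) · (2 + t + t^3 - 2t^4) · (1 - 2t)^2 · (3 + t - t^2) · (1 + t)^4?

-74

(1 + t + t^2 + t^3 + t^4) has coefficients 1,1,1,1,1 for degrees 0…4.
(2 + t + t^3 - 2t^4) has coefficients 2,1,0,1,-2,0,0,0,0,0,0,0 for degrees 0…11.
Multiplying by (1 - 2t)^2 gives running coefficients 2,-7,4,5,-6,12,-8,0,0,0,0,0 for degrees 0…11.
Multiplying by (3 + t - t^2) gives running coefficients 6,-19,3,26,-17,25,-6,-20,8,0,0,0 for degrees 0…11.
Finally multiplying by (1 + t)^4, the product of all factors after the first has coefficients 6,5,-37,-52,35,106,99,64,-25,-87,-38,12 for degrees 0…11.
[t^11] = 1·12 + 1·(-38) + 1·(-87) + 1·(-25) + 1·64 = -74.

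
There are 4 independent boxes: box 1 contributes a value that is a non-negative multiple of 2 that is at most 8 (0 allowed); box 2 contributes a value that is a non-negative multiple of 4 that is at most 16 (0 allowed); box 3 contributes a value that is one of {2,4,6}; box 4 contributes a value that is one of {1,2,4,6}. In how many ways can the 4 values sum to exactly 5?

The generating function for the choices is (1 + t² + t⁴ + t⁶ + t⁸)·(1 + t⁴ + t⁸ + t¹² + t¹⁶)·(t² + t⁴ + t⁶)·(t + t² + t⁴ + t⁶); the count is [t⁵].
(1 + t² + t⁴ + t⁶ + t⁸) has coefficients 1,0,1,0,1,0 for degrees 0…5.
(1 + t⁴ + t⁸ + t¹² + t¹⁶) has coefficients 1,0,0,0,1,0 for degrees 0…5.
Multiplying by (t² + t⁴ + t⁶) gives running coefficients 0,0,1,0,1,0 for degrees 0…5.
Finally multiplying by (t + t² + t⁴ + t⁶), the product of all factors after the first has coefficients 0,0,0,1,1,1 for degrees 0…5.
[t⁵] = 1·1 + 1·1 + 1·0 = 2.

2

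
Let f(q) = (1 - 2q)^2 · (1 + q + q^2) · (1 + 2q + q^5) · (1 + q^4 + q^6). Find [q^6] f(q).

-7

(1 - 2q)^2 has coefficients 1,-4,4 for degrees 0…2.
(1 + q + q^2) has coefficients 1,1,1,0,0,0,0 for degrees 0…6.
Multiplying by (1 + 2q + q^5) gives running coefficients 1,3,3,2,0,1,1 for degrees 0…6.
Finally multiplying by (1 + q^4 + q^6), the product of all factors after the first has coefficients 1,3,3,2,1,4,5 for degrees 0…6.
[q^6] = 1·5 − 4·4 + 4·1 = -7.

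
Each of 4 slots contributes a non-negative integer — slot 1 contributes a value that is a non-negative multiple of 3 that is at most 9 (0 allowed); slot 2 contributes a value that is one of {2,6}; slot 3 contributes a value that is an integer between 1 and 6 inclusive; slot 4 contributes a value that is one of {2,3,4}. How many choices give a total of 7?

3

The generating function for the choices is (1 + y³ + y⁶ + y⁹)·(y² + y⁶)·(y + y² + y³ + y⁴ + y⁵ + y⁶)·(y² + y³ + y⁴); the count is [y⁷].
(1 + y³ + y⁶ + y⁹) has coefficients 1,0,0,1,0,0,1,0 for degrees 0…7.
(y² + y⁶) has coefficients 0,0,1,0,0,0,1,0 for degrees 0…7.
Multiplying by (y + y² + y³ + y⁴ + y⁵ + y⁶) gives running coefficients 0,0,0,1,1,1,1,2 for degrees 0…7.
Finally multiplying by (y² + y³ + y⁴), the product of all factors after the first has coefficients 0,0,0,0,0,1,2,3 for degrees 0…7.
[y⁷] = 1·3 + 1·0 + 1·0 = 3.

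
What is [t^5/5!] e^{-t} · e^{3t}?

The EGF product rule gives c_5 = Σ_{k_1+k_2=5} C(5; k_1,k_2) · ∏ g_i(k_i), where e^{-t} gives (-1)^k; e^{3t} gives (3)^k.
g_1(k) for k = 0…5: 1, -1, 1, -1, 1, -1.
g_2(k) for k = 0…5: 1, 3, 9, 27, 81, 243.
c_5 = Σ_k C(5,k)·g_1(k)·g_2(5−k) = 1·1·243 + 5·(-1)·81 + 10·1·27 + 10·(-1)·9 + 5·1·3 + 1·(-1)·1 = 243 − 405 + 270 − 90 + 15 − 1 = 32.

32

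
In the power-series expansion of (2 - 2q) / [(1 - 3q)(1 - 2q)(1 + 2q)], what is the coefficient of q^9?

Partial fractions give a closed form: a_n = (12/5)·3^n + (-1)·2^n + (3/5)·(-2)^n.
At n = 9: a_9 = 46420.

46420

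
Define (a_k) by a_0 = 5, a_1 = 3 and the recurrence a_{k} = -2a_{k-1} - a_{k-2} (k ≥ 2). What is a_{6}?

The ordinary generating function has denominator 1 + 2x + x^2.
Iterating the recurrence: a_0,…,a_{6} = 5, 3, -11, 19, -27, 35, -43.

-43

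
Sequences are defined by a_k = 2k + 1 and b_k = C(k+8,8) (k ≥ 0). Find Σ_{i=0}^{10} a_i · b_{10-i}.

277134

The convolution is the x^10 coefficient of A(x)B(x).
Σ = 1·43758 + 3·24310 + 5·12870 + 7·6435 + 9·3003 + 11·1287 + 13·495 + 15·165 + 17·45 + 19·9 + 21·1 = 277134.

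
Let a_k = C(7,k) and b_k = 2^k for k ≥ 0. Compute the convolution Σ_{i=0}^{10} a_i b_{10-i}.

This is [x^10] in the product of the two ordinary generating functions.
Σ = 1·1024 + 7·512 + 21·256 + 35·128 + 35·64 + 21·32 + 7·16 + 1·8 + 0·4 + 0·2 + 0·1 = 17496.

17496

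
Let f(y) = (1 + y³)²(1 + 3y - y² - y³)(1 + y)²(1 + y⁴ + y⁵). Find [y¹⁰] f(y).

9

(1 + y³)² has coefficients 1,0,0,2,0,0,1 for degrees 0…6.
(1 + 3y - y² - y³) has coefficients 1,3,-1,-1,0,0,0,0,0,0,0 for degrees 0…10.
Multiplying by (1 + y)² gives running coefficients 1,5,6,0,-3,-1,0,0,0,0,0 for degrees 0…10.
Finally multiplying by (1 + y⁴ + y⁵), the product of all factors after the first has coefficients 1,5,6,0,-2,5,11,6,-3,-4,-1 for degrees 0…10.
[y¹⁰] = 1·(-1) + 2·6 + 1·(-2) = 9.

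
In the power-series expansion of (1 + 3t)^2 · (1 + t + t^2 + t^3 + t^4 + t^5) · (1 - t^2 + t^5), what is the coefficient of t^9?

(1 + 3t)^2 has coefficients 1,6,9 for degrees 0…2.
(1 + t + t^2 + t^3 + t^4 + t^5) has coefficients 1,1,1,1,1,1,0,0,0,0 for degrees 0…9.
Finally multiplying by (1 - t^2 + t^5), the product of all factors after the first has coefficients 1,1,0,0,0,1,0,0,1,1 for degrees 0…9.
[t^9] = 1·1 + 6·1 + 9·0 = 7.

7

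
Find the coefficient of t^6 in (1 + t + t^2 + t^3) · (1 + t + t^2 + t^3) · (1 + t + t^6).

4

(1 + t + t^2 + t^3) has coefficients 1,1,1,1 for degrees 0…3.
(1 + t + t^2 + t^3) has coefficients 1,1,1,1,0,0,0 for degrees 0…6.
Finally multiplying by (1 + t + t^6), the product of all factors after the first has coefficients 1,2,2,2,1,0,1 for degrees 0…6.
[t^6] = 1·1 + 1·0 + 1·1 + 1·2 = 4.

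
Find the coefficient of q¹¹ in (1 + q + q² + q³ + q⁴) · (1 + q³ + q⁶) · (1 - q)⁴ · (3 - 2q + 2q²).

10

(1 + q + q² + q³ + q⁴) has coefficients 1,1,1,1,1 for degrees 0…4.
(1 + q³ + q⁶) has coefficients 1,0,0,1,0,0,1,0,0,0,0,0 for degrees 0…11.
Multiplying by (1 - q)⁴ gives running coefficients 1,-4,6,-3,-3,6,-3,-3,6,-4,1,0 for degrees 0…11.
Finally multiplying by (3 - 2q + 2q²), the product of all factors after the first has coefficients 3,-14,28,-29,9,18,-27,9,18,-30,23,-10 for degrees 0…11.
[q¹¹] = 1·(-10) + 1·23 + 1·(-30) + 1·18 + 1·9 = 10.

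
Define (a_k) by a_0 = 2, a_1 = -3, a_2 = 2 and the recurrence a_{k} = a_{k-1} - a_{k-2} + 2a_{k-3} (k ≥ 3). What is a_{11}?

The ordinary generating function has denominator 1 - x + x^2 - 2x^3.
Iterating the recurrence: a_0,…,a_{11} = 2, -3, 2, 9, 1, -4, 13, 19, -2, 5, 45, 36.

36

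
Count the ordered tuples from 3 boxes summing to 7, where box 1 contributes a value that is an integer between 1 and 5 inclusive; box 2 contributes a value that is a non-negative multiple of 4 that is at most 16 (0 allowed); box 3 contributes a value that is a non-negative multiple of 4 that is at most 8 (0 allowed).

2

The generating function for the choices is (z + z^2 + z^3 + z^4 + z^5)·(1 + z^4 + z^8 + z^12 + z^16)·(1 + z^4 + z^8); the count is [z^7].
(z + z^2 + z^3 + z^4 + z^5) has coefficients 0,1,1,1,1,1 for degrees 0…5.
(1 + z^4 + z^8 + z^12 + z^16) has coefficients 1,0,0,0,1,0,0,0 for degrees 0…7.
Finally multiplying by (1 + z^4 + z^8), the product of all factors after the first has coefficients 1,0,0,0,2,0,0,0 for degrees 0…7.
[z^7] = 1·0 + 1·0 + 1·2 + 1·0 + 1·0 = 2.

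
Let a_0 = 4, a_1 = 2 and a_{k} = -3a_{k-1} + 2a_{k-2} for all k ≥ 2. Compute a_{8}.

1546

The ordinary generating function has denominator 1 + 3z - 2z^2.
Iterating the recurrence: a_0,…,a_{8} = 4, 2, 2, -2, 10, -34, 122, -434, 1546.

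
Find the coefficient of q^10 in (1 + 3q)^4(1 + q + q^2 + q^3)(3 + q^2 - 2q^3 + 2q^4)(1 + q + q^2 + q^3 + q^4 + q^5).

(1 + 3q)^4 has coefficients 1,12,54,108,81 for degrees 0…4.
(1 + q + q^2 + q^3) has coefficients 1,1,1,1,0,0,0,0,0,0,0 for degrees 0…10.
Multiplying by (3 + q^2 - 2q^3 + 2q^4) gives running coefficients 3,3,4,2,1,1,0,2,0,0,0 for degrees 0…10.
Finally multiplying by (1 + q + q^2 + q^3 + q^4 + q^5), the product of all factors after the first has coefficients 3,6,10,12,13,14,11,10,6,4,3 for degrees 0…10.
[q^10] = 1·3 + 12·4 + 54·6 + 108·10 + 81·11 = 2346.

2346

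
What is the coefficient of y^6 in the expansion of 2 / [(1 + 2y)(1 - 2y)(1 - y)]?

170

Partial fractions give a closed form: a_n = (2/3)·(-2)^n + (2)·2^n + (-2/3)·1^n.
At n = 6: a_6 = 170.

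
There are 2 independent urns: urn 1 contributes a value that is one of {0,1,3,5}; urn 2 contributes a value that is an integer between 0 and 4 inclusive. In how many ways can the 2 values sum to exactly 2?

2

The generating function for the choices is (1 + q + q³ + q⁵)·(1 + q + q² + q³ + q⁴); the count is [q²].
(1 + q + q³ + q⁵) has coefficients 1,1,0 for degrees 0…2.
(1 + q + q² + q³ + q⁴) has coefficients 1,1,1 for degrees 0…2.
[q²] = 1·1 + 1·1 = 2.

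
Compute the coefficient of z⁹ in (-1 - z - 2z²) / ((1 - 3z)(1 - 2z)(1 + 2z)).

-53986

Partial fractions give a closed form: a_n = (-14/5)·3^n + (2)·2^n + (-1/5)·(-2)^n.
At n = 9: a_9 = -53986.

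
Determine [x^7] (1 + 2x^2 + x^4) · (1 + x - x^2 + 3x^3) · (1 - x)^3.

28

(1 + 2x^2 + x^4) has coefficients 1,0,2,0,1 for degrees 0…4.
(1 + x - x^2 + 3x^3) has coefficients 1,1,-1,3,0,0,0,0 for degrees 0…7.
Finally multiplying by (1 - x)^3, the product of all factors after the first has coefficients 1,-2,-1,8,-13,10,-3,0 for degrees 0…7.
[x^7] = 1·0 + 2·10 + 1·8 = 28.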